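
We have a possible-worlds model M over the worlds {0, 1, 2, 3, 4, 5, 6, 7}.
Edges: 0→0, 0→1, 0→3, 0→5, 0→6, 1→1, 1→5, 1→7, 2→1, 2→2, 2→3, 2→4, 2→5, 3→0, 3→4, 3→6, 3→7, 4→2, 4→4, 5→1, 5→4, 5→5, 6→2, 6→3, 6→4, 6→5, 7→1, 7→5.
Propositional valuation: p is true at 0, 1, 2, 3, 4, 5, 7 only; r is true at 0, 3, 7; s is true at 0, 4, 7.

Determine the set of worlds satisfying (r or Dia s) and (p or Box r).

0, 1, 2, 3, 4, 5, 7

Let φ = (r or Dia s) and (p or Box r). Evaluate φ at each world:
  0 (successors {0, 1, 3, 5, 6}): φ is true.
  1 (successors {1, 5, 7}): φ is true.
  2 (successors {1, 2, 3, 4, 5}): φ is true.
  3 (successors {0, 4, 6, 7}): φ is true.
  4 (successors {2, 4}): φ is true.
  5 (successors {1, 4, 5}): φ is true.
  6 (successors {2, 3, 4, 5}): φ is false.
  7 (successors {1, 5}): φ is true.
For instance, at 2:
  At 2: r or Dia s is true, p or Box r is true, so (r or Dia s) and (p or Box r) is true.
    At 2: r is false, Dia s is true, so r or Dia s is true.
      At 2: Dia s requires s at some successor in {1, 2, 3, 4, 5}.
        s holds at 4, so Dia s is true at 2.
    At 2: p is true, Box r is false, so p or Box r is true.
      At 2: Box r requires r at every successor {1, 2, 3, 4, 5}.
        r fails at 1, so Box r is false at 2.
Satisfying worlds: {0, 1, 2, 3, 4, 5, 7}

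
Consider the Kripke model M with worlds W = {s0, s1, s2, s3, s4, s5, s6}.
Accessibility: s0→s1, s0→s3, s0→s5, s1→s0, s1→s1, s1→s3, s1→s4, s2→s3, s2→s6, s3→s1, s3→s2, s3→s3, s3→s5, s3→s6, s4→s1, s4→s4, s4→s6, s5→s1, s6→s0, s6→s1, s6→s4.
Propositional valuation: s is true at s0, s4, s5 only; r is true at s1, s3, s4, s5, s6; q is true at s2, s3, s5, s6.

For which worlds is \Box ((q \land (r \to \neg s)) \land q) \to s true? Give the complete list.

Let φ = \Box ((q \land (r \to \neg s)) \land q) \to s. Evaluate φ at each world:
  s0 (successors {s1, s3, s5}): φ is true.
  s1 (successors {s0, s1, s3, s4}): φ is true.
  s2 (successors {s3, s6}): φ is false.
  s3 (successors {s1, s2, s3, s5, s6}): φ is true.
  s4 (successors {s1, s4, s6}): φ is true.
  s5 (successors {s1}): φ is true.
  s6 (successors {s0, s1, s4}): φ is true.
For instance, at s4:
  At s4: \Box ((q \land (r \to \neg s)) \land q) is false, s is true, so \Box ((q \land (r \to \neg s)) \land q) \to s is true.
    At s4: \Box ((q \land (r \to \neg s)) \land q) requires (q \land (r \to \neg s)) \land q at every successor {s1, s4, s6}.
      (q \land (r \to \neg s)) \land q fails at s1, so \Box ((q \land (r \to \neg s)) \land q) is false at s4.
Satisfying worlds: {s0, s1, s3, s4, s5, s6}

s0, s1, s3, s4, s5, s6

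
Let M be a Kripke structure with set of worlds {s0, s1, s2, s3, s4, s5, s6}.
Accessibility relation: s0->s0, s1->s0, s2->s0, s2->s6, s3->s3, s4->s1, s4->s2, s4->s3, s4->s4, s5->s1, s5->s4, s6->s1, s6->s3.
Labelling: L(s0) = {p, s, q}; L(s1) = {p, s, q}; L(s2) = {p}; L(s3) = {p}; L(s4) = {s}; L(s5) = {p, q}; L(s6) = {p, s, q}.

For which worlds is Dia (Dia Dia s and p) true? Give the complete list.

Recall that Dia ψ holds at a world iff ψ holds at some accessible world.
Let φ = Dia (Dia Dia s and p). Evaluate φ at each world:
  s0 (successors {s0}): φ is true.
  s1 (successors {s0}): φ is true.
  s2 (successors {s0, s6}): φ is true.
  s3 (successors {s3}): φ is false.
  s4 (successors {s1, s2, s3, s4}): φ is true.
  s5 (successors {s1, s4}): φ is true.
  s6 (successors {s1, s3}): φ is true.
For instance, at s2:
  At s2: Dia (Dia Dia s and p) requires Dia Dia s and p at some successor in {s0, s6}.
    Dia Dia s and p holds at s0, so Dia (Dia Dia s and p) is true at s2.
      At s0: Dia Dia s is true, p is true, so Dia Dia s and p is true.
Satisfying worlds: {s0, s1, s2, s4, s5, s6}

s0, s1, s2, s4, s5, s6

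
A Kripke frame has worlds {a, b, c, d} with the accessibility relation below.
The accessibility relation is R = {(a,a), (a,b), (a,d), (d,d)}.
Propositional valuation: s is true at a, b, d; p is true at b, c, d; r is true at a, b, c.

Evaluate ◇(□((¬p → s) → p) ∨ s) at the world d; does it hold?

At d: ◇(□((¬p → s) → p) ∨ s) requires □((¬p → s) → p) ∨ s at some successor in {d}.
  □((¬p → s) → p) ∨ s holds at d, so ◇(□((¬p → s) → p) ∨ s) is true at d.
    At d: □((¬p → s) → p) is true, s is true, so □((¬p → s) → p) ∨ s is true.
      At d: □((¬p → s) → p) requires (¬p → s) → p at every successor {d}.
        At d: (¬p → s) → p is true.
      So □((¬p → s) → p) is true at d.

Yes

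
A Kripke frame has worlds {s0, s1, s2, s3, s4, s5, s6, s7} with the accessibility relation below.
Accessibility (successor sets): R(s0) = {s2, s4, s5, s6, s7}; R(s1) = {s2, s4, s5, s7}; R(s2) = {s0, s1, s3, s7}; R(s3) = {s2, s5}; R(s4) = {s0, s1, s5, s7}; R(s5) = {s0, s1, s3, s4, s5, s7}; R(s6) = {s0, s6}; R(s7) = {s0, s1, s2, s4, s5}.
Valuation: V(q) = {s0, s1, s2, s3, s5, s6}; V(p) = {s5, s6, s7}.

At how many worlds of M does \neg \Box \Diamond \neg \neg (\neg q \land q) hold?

Recall that \Box ψ holds at a world iff ψ holds at every accessible world, and \Diamond ψ holds iff ψ holds at some accessible world.
Let φ = \neg \Box \Diamond \neg \neg (\neg q \land q). Evaluate φ at each world:
  s0 (successors {s2, s4, s5, s6, s7}): φ is true.
  s1 (successors {s2, s4, s5, s7}): φ is true.
  s2 (successors {s0, s1, s3, s7}): φ is true.
  s3 (successors {s2, s5}): φ is true.
  s4 (successors {s0, s1, s5, s7}): φ is true.
  s5 (successors {s0, s1, s3, s4, s5, s7}): φ is true.
  s6 (successors {s0, s6}): φ is true.
  s7 (successors {s0, s1, s2, s4, s5}): φ is true.
For instance, at s4:
  At s4: \Box \Diamond \neg \neg (\neg q \land q) is false, so \neg \Box \Diamond \neg \neg (\neg q \land q) is true.
    At s4: \Box \Diamond \neg \neg (\neg q \land q) requires \Diamond \neg \neg (\neg q \land q) at every successor {s0, s1, s5, s7}.
      \Diamond \neg \neg (\neg q \land q) fails at s0, so \Box \Diamond \neg \neg (\neg q \land q) is false at s4.
Satisfying worlds: {s0, s1, s2, s3, s4, s5, s6, s7}

8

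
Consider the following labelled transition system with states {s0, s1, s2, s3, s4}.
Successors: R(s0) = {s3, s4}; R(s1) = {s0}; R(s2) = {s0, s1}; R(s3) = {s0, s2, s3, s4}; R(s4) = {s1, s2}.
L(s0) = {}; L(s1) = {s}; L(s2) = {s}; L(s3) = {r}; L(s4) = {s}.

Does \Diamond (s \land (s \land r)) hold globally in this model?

No

Let φ = \Diamond (s \land (s \land r)). Evaluate φ at each world:
  s0 (successors {s3, s4}): φ is false.
  s1 (successors {s0}): φ is false.
  s2 (successors {s0, s1}): φ is false.
  s3 (successors {s0, s2, s3, s4}): φ is false.
  s4 (successors {s1, s2}): φ is false.
Detail at s0 (counterexample):
  At s0: \Diamond (s \land (s \land r)) requires s \land (s \land r) at some successor in {s3, s4}.
    At s3: s \land (s \land r) is false.
    At s4: s \land (s \land r) is false.
  So \Diamond (s \land (s \land r)) is false at s0.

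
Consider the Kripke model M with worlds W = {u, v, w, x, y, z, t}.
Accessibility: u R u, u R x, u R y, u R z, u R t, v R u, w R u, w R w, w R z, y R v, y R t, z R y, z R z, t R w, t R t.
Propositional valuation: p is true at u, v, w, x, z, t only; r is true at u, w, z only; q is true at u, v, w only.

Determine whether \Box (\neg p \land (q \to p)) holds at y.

At y: \Box (\neg p \land (q \to p)) requires \neg p \land (q \to p) at every successor {v, t}.
  \neg p \land (q \to p) fails at v, so \Box (\neg p \land (q \to p)) is false at y.

No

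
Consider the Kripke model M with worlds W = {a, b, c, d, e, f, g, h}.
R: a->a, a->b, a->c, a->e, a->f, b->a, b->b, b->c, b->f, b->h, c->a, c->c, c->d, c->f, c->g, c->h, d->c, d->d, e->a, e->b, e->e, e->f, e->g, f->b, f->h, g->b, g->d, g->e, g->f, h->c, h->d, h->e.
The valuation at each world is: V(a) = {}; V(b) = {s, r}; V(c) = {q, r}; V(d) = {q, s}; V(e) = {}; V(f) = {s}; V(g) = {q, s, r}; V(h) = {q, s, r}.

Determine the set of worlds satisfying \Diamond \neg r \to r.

b, c, f, g, h

Recall that \Diamond ψ holds at a world iff ψ holds at some accessible world.
Let φ = \Diamond \neg r \to r. Evaluate φ at each world:
  a (successors {a, b, c, e, f}): φ is false.
  b (successors {a, b, c, f, h}): φ is true.
  c (successors {a, c, d, f, g, h}): φ is true.
  d (successors {c, d}): φ is false.
  e (successors {a, b, e, f, g}): φ is false.
  f (successors {b, h}): φ is true.
  g (successors {b, d, e, f}): φ is true.
  h (successors {c, d, e}): φ is true.
For instance, at f:
  At f: \Diamond \neg r is false, r is false, so \Diamond \neg r \to r is true.
    At f: \Diamond \neg r requires \neg r at some successor in {b, h}.
      At b: \neg r is false.
      At h: \neg r is false.
    So \Diamond \neg r is false at f.
Satisfying worlds: {b, c, f, g, h}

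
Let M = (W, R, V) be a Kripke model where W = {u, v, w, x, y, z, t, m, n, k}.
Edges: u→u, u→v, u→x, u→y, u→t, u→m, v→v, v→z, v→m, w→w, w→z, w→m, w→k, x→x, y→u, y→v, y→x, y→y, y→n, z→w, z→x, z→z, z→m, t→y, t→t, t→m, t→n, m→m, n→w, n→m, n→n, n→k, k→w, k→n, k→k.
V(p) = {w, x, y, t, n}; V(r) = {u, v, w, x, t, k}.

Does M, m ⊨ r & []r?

No

Recall that []ψ holds at a world iff ψ holds at every accessible world, and <>ψ holds iff ψ holds at some accessible world.
At m: r is false, []r is false, so r & []r is false.
  At m: []r requires r at every successor {m}.
    r fails at m, so []r is false at m.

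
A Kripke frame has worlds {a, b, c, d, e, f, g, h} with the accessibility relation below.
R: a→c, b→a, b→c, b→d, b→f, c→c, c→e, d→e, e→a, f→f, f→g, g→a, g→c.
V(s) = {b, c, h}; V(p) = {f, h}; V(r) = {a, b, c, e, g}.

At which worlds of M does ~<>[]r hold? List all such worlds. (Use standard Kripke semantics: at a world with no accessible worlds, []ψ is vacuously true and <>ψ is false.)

h

Let φ = ~<>[]r. Evaluate φ at each world:
  a (successors {c}): φ is false.
  b (successors {a, c, d, f}): φ is false.
  c (successors {c, e}): φ is false.
  d (successors {e}): φ is false.
  e (successors {a}): φ is false.
  f (successors {f, g}): φ is false.
  g (successors {a, c}): φ is false.
  h (successors ∅): φ is true.
For instance, at a:
  At a: <>[]r is true, so ~<>[]r is false.
    At a: <>[]r requires []r at some successor in {c}.
      []r holds at c, so <>[]r is true at a.
Satisfying worlds: {h}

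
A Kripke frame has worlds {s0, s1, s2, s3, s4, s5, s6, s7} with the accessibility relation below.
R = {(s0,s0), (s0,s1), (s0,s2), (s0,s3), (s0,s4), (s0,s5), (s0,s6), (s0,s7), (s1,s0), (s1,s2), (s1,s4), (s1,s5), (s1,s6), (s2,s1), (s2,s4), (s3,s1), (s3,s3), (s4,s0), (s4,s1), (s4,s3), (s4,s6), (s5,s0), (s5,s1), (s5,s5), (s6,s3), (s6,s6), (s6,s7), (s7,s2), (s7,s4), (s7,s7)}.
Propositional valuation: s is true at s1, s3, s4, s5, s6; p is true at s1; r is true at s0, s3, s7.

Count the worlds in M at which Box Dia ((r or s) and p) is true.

0

Recall that Box ψ holds at a world iff ψ holds at every accessible world, and Dia ψ holds iff ψ holds at some accessible world.
Let φ = Box Dia ((r or s) and p). Evaluate φ at each world:
  s0 (successors {s0, s1, s2, s3, s4, s5, s6, s7}): φ is false.
  s1 (successors {s0, s2, s4, s5, s6}): φ is false.
  s2 (successors {s1, s4}): φ is false.
  s3 (successors {s1, s3}): φ is false.
  s4 (successors {s0, s1, s3, s6}): φ is false.
  s5 (successors {s0, s1, s5}): φ is false.
  s6 (successors {s3, s6, s7}): φ is false.
  s7 (successors {s2, s4, s7}): φ is false.
For instance, at s2:
  At s2: Box Dia ((r or s) and p) requires Dia ((r or s) and p) at every successor {s1, s4}.
    Dia ((r or s) and p) fails at s1, so Box Dia ((r or s) and p) is false at s2.
      At s1: Dia ((r or s) and p) requires (r or s) and p at some successor in {s0, s2, s4, s5, s6}.
        At s0: (r or s) and p is false.
        At s2: (r or s) and p is false.
        At s4: (r or s) and p is false.
        At s5: (r or s) and p is false.
        At s6: (r or s) and p is false.
      So Dia ((r or s) and p) is false at s1.
Satisfying worlds: none.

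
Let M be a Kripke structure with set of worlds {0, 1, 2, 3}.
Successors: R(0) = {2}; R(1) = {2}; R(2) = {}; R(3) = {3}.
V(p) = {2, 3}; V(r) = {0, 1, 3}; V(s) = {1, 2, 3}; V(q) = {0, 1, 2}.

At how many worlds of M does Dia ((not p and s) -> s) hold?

Recall that Dia ψ holds at a world iff ψ holds at some accessible world.
Let φ = Dia ((not p and s) -> s). Evaluate φ at each world:
  0 (successors {2}): φ is true.
  1 (successors {2}): φ is true.
  2 (successors ∅): φ is false.
  3 (successors {3}): φ is true.
For instance, at 1:
  At 1: Dia ((not p and s) -> s) requires (not p and s) -> s at some successor in {2}.
    (not p and s) -> s holds at 2, so Dia ((not p and s) -> s) is true at 1.
Satisfying worlds: {0, 1, 3}

3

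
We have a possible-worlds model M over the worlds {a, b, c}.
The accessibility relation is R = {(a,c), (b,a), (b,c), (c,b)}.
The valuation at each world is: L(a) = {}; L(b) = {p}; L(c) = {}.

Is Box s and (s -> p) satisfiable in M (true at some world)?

No

Recall that Box ψ holds at a world iff ψ holds at every accessible world, and Dia ψ holds iff ψ holds at some accessible world.
Let φ = Box s and (s -> p). Evaluate φ at each world:
  a (successors {c}): φ is false.
  b (successors {a, c}): φ is false.
  c (successors {b}): φ is false.
For instance, at b:
  At b: Box s is false, s -> p is true, so Box s and (s -> p) is false.
    At b: Box s requires s at every successor {a, c}.
      s fails at a, so Box s is false at b.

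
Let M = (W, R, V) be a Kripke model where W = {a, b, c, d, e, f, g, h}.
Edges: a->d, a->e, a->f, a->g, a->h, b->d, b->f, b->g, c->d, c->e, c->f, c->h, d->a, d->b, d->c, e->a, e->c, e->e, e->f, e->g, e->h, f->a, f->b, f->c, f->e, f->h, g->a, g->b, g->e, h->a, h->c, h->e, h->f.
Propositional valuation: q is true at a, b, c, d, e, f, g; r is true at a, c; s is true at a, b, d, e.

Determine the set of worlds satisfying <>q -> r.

a, c

Let φ = <>q -> r. Evaluate φ at each world:
  a (successors {d, e, f, g, h}): φ is true.
  b (successors {d, f, g}): φ is false.
  c (successors {d, e, f, h}): φ is true.
  d (successors {a, b, c}): φ is false.
  e (successors {a, c, e, f, g, h}): φ is false.
  f (successors {a, b, c, e, h}): φ is false.
  g (successors {a, b, e}): φ is false.
  h (successors {a, c, e, f}): φ is false.
For instance, at h:
  At h: <>q is true, r is false, so <>q -> r is false.
    At h: <>q requires q at some successor in {a, c, e, f}.
      q holds at a, so <>q is true at h.
Satisfying worlds: {a, c}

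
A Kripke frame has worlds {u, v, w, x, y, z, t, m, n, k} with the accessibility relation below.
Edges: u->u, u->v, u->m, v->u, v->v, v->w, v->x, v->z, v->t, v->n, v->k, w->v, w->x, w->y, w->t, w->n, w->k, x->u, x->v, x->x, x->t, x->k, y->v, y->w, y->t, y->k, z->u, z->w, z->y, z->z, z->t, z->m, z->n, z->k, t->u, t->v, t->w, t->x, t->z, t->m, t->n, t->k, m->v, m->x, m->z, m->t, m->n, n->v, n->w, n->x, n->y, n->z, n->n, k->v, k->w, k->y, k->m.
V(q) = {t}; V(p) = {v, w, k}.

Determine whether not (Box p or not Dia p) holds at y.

Recall that Box ψ holds at a world iff ψ holds at every accessible world, and Dia ψ holds iff ψ holds at some accessible world.
At y: Box p or not Dia p is false, so not (Box p or not Dia p) is true.
  At y: Box p is false, not Dia p is false, so Box p or not Dia p is false.
    At y: Box p requires p at every successor {v, w, t, k}.
      p fails at t, so Box p is false at y.
    At y: Dia p is true, so not Dia p is false.
      At y: Dia p requires p at some successor in {v, w, t, k}.
        p holds at v, so Dia p is true at y.

Yes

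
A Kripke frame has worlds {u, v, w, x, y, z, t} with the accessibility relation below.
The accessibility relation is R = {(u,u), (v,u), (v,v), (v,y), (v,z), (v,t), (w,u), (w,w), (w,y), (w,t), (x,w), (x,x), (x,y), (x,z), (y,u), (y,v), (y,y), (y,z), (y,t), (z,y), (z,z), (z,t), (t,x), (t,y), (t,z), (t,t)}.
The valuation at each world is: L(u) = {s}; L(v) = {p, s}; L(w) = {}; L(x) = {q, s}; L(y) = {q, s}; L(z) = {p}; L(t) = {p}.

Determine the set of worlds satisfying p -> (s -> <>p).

Recall that <>ψ holds at a world iff ψ holds at some accessible world.
Let φ = p -> (s -> <>p). Evaluate φ at each world:
  u (successors {u}): φ is true.
  v (successors {u, v, y, z, t}): φ is true.
  w (successors {u, w, y, t}): φ is true.
  x (successors {w, x, y, z}): φ is true.
  y (successors {u, v, y, z, t}): φ is true.
  z (successors {y, z, t}): φ is true.
  t (successors {x, y, z, t}): φ is true.
For instance, at z:
  At z: p is true, s -> <>p is true, so p -> (s -> <>p) is true.
    At z: s is false, <>p is true, so s -> <>p is true.
      At z: <>p requires p at some successor in {y, z, t}.
        p holds at z, so <>p is true at z.
Satisfying worlds: {u, v, w, x, y, z, t}

u, v, w, x, y, z, t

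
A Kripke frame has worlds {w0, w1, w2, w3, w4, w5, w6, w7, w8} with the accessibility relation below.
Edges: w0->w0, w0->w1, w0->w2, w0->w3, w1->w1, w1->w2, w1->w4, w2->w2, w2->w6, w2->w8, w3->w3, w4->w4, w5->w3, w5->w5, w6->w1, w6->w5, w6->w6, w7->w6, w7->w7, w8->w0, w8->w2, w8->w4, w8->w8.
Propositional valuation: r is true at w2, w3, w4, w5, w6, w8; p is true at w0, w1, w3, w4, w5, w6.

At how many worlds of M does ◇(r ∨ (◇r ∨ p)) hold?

Let φ = ◇(r ∨ (◇r ∨ p)). Evaluate φ at each world:
  w0 (successors {w0, w1, w2, w3}): φ is true.
  w1 (successors {w1, w2, w4}): φ is true.
  w2 (successors {w2, w6, w8}): φ is true.
  w3 (successors {w3}): φ is true.
  w4 (successors {w4}): φ is true.
  w5 (successors {w3, w5}): φ is true.
  w6 (successors {w1, w5, w6}): φ is true.
  w7 (successors {w6, w7}): φ is true.
  w8 (successors {w0, w2, w4, w8}): φ is true.
For instance, at w3:
  At w3: ◇(r ∨ (◇r ∨ p)) requires r ∨ (◇r ∨ p) at some successor in {w3}.
    r ∨ (◇r ∨ p) holds at w3, so ◇(r ∨ (◇r ∨ p)) is true at w3.
      At w3: r is true, ◇r ∨ p is true, so r ∨ (◇r ∨ p) is true.
Satisfying worlds: {w0, w1, w2, w3, w4, w5, w6, w7, w8}

9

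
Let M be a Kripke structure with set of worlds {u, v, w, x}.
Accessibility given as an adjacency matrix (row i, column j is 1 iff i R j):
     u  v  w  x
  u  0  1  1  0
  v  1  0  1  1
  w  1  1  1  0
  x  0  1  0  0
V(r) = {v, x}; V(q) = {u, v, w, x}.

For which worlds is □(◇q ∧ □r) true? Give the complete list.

Let φ = □(◇q ∧ □r). Evaluate φ at each world:
  u (successors {v, w}): φ is false.
  v (successors {u, w, x}): φ is false.
  w (successors {u, v, w}): φ is false.
  x (successors {v}): φ is false.
For instance, at w:
  At w: □(◇q ∧ □r) requires ◇q ∧ □r at every successor {u, v, w}.
    ◇q ∧ □r fails at u, so □(◇q ∧ □r) is false at w.
      At u: ◇q is true, □r is false, so ◇q ∧ □r is false.
Satisfying worlds: none.

none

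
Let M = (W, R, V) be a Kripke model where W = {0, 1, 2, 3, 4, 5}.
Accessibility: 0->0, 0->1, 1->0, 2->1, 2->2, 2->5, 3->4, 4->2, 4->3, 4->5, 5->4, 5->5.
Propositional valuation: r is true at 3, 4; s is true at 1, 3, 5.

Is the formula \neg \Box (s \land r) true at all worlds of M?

Yes

Let φ = \neg \Box (s \land r). Evaluate φ at each world:
  0 (successors {0, 1}): φ is true.
  1 (successors {0}): φ is true.
  2 (successors {1, 2, 5}): φ is true.
  3 (successors {4}): φ is true.
  4 (successors {2, 3, 5}): φ is true.
  5 (successors {4, 5}): φ is true.
For instance, at 2:
  At 2: \Box (s \land r) is false, so \neg \Box (s \land r) is true.
    At 2: \Box (s \land r) requires s \land r at every successor {1, 2, 5}.
      s \land r fails at 1, so \Box (s \land r) is false at 2.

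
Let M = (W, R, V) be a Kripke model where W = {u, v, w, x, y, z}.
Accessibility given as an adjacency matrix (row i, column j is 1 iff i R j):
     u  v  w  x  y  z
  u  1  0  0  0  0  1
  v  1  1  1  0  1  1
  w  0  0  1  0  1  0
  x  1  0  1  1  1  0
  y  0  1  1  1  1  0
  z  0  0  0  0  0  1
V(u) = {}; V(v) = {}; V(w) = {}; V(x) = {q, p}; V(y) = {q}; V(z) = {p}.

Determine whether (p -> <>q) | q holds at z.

At z: p -> <>q is false, q is false, so (p -> <>q) | q is false.
  At z: p is true, <>q is false, so p -> <>q is false.
    At z: <>q requires q at some successor in {z}.
      At z: q is false.
    So <>q is false at z.

No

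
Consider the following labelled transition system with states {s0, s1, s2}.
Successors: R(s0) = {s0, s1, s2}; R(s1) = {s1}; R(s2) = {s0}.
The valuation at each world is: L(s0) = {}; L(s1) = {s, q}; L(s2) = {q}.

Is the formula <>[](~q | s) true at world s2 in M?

No

Recall that []ψ holds at a world iff ψ holds at every accessible world, and <>ψ holds iff ψ holds at some accessible world.
At s2: <>[](~q | s) requires [](~q | s) at some successor in {s0}.
  At s0: [](~q | s) is false.
So <>[](~q | s) is false at s2.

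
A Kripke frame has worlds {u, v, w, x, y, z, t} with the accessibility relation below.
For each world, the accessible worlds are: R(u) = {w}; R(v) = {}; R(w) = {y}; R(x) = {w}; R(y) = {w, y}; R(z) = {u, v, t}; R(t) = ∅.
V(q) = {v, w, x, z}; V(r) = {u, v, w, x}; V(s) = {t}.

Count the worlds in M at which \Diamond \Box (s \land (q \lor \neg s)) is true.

Let φ = \Diamond \Box (s \land (q \lor \neg s)). Evaluate φ at each world:
  u (successors {w}): φ is false.
  v (successors ∅): φ is false.
  w (successors {y}): φ is false.
  x (successors {w}): φ is false.
  y (successors {w, y}): φ is false.
  z (successors {u, v, t}): φ is true.
  t (successors ∅): φ is false.
For instance, at y:
  At y: \Diamond \Box (s \land (q \lor \neg s)) requires \Box (s \land (q \lor \neg s)) at some successor in {w, y}.
    At w: \Box (s \land (q \lor \neg s)) is false.
    At y: \Box (s \land (q \lor \neg s)) is false.
  So \Diamond \Box (s \land (q \lor \neg s)) is false at y.
Satisfying worlds: {z}

1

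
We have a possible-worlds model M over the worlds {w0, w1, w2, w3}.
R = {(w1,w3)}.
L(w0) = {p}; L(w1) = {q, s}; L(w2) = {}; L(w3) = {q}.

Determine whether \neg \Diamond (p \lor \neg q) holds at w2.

Recall that \Diamond ψ holds at a world iff ψ holds at some accessible world.
At w2: \Diamond (p \lor \neg q) is false, so \neg \Diamond (p \lor \neg q) is true.
  At w2: no accessible worlds, so \Diamond (p \lor \neg q) is false.

Yes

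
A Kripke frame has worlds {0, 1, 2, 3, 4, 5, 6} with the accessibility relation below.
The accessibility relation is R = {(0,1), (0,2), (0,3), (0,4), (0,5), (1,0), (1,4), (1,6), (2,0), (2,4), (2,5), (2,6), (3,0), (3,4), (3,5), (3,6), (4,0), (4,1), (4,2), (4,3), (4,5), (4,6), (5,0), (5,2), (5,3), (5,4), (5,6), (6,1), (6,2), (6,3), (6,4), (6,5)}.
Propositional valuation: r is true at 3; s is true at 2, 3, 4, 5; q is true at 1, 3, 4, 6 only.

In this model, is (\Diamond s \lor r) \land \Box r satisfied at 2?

No

At 2: \Diamond s \lor r is true, \Box r is false, so (\Diamond s \lor r) \land \Box r is false.
  At 2: \Diamond s is true, r is false, so \Diamond s \lor r is true.
    At 2: \Diamond s requires s at some successor in {0, 4, 5, 6}.
      s holds at 4, so \Diamond s is true at 2.
  At 2: \Box r requires r at every successor {0, 4, 5, 6}.
    r fails at 0, so \Box r is false at 2.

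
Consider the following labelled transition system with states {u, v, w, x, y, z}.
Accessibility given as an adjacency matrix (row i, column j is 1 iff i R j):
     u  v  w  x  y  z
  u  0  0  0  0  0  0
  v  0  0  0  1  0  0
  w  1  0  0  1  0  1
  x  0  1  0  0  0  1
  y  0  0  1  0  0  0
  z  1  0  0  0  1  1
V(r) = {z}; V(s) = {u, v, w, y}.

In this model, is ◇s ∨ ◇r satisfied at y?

Yes

At y: ◇s is true, ◇r is false, so ◇s ∨ ◇r is true.
  At y: ◇s requires s at some successor in {w}.
    s holds at w, so ◇s is true at y.
  At y: ◇r requires r at some successor in {w}.
    At w: r is false.
  So ◇r is false at y.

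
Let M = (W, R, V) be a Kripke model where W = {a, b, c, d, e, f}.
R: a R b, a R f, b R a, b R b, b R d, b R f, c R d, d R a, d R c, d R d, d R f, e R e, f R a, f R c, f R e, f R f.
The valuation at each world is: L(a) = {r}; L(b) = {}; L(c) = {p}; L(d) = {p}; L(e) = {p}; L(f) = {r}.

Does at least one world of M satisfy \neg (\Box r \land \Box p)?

Recall that \Box ψ holds at a world iff ψ holds at every accessible world, and \Diamond ψ holds iff ψ holds at some accessible world.
Let φ = \neg (\Box r \land \Box p). Evaluate φ at each world:
  a (successors {b, f}): φ is true.
  b (successors {a, b, d, f}): φ is true.
  c (successors {d}): φ is true.
  d (successors {a, c, d, f}): φ is true.
  e (successors {e}): φ is true.
  f (successors {a, c, e, f}): φ is true.
Detail at a (witness):
  At a: \Box r \land \Box p is false, so \neg (\Box r \land \Box p) is true.
    At a: \Box r is false, \Box p is false, so \Box r \land \Box p is false.
      At a: \Box r requires r at every successor {b, f}.
        r fails at b, so \Box r is false at a.
      At a: \Box p requires p at every successor {b, f}.
        p fails at b, so \Box p is false at a.

Yes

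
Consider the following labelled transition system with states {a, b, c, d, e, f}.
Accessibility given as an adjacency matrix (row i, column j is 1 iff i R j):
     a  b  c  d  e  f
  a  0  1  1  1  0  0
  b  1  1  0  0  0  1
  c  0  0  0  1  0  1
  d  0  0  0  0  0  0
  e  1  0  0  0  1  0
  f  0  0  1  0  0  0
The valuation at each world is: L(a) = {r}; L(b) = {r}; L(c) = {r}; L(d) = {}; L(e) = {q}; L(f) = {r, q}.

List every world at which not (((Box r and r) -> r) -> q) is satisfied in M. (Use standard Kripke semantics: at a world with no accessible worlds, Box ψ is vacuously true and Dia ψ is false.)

Recall that Box ψ holds at a world iff ψ holds at every accessible world, and Dia ψ holds iff ψ holds at some accessible world.
Let φ = not (((Box r and r) -> r) -> q). Evaluate φ at each world:
  a (successors {b, c, d}): φ is true.
  b (successors {a, b, f}): φ is true.
  c (successors {d, f}): φ is true.
  d (successors ∅): φ is true.
  e (successors {a, e}): φ is false.
  f (successors {c}): φ is false.
For instance, at e:
  At e: ((Box r and r) -> r) -> q is true, so not (((Box r and r) -> r) -> q) is false.
    At e: (Box r and r) -> r is true, q is true, so ((Box r and r) -> r) -> q is true.
      At e: Box r and r is false, r is false, so (Box r and r) -> r is true.
Satisfying worlds: {a, b, c, d}

a, b, c, d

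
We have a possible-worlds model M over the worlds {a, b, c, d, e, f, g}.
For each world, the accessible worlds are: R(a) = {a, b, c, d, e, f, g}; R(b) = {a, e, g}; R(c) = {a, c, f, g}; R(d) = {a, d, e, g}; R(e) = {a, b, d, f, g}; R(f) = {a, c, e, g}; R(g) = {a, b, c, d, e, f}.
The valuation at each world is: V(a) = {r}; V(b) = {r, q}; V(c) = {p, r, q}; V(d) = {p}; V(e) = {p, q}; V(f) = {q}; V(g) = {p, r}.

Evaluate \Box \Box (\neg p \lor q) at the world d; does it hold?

No

At d: \Box \Box (\neg p \lor q) requires \Box (\neg p \lor q) at every successor {a, d, e, g}.
  \Box (\neg p \lor q) fails at a, so \Box \Box (\neg p \lor q) is false at d.
    At a: \Box (\neg p \lor q) requires \neg p \lor q at every successor {a, b, c, d, e, f, g}.
      \neg p \lor q fails at d, so \Box (\neg p \lor q) is false at a.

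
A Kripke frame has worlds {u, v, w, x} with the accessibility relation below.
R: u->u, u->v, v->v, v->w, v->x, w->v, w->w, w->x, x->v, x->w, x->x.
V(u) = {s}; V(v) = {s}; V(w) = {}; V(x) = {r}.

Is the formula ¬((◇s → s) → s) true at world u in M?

Recall that ◇ψ holds at a world iff ψ holds at some accessible world.
At u: (◇s → s) → s is true, so ¬((◇s → s) → s) is false.
  At u: ◇s → s is true, s is true, so (◇s → s) → s is true.
    At u: ◇s is true, s is true, so ◇s → s is true.
      At u: ◇s requires s at some successor in {u, v}.
        s holds at u, so ◇s is true at u.

No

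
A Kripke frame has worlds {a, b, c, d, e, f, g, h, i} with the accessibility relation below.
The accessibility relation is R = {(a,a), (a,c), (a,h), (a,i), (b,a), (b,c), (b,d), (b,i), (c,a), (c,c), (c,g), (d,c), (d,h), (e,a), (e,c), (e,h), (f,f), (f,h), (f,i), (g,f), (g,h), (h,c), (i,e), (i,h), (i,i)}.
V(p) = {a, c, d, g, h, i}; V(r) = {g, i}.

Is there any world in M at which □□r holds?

No

Let φ = □□r. Evaluate φ at each world:
  a (successors {a, c, h, i}): φ is false.
  b (successors {a, c, d, i}): φ is false.
  c (successors {a, c, g}): φ is false.
  d (successors {c, h}): φ is false.
  e (successors {a, c, h}): φ is false.
  f (successors {f, h, i}): φ is false.
  g (successors {f, h}): φ is false.
  h (successors {c}): φ is false.
  i (successors {e, h, i}): φ is false.
For instance, at b:
  At b: □□r requires □r at every successor {a, c, d, i}.
    □r fails at a, so □□r is false at b.
      At a: □r requires r at every successor {a, c, h, i}.
        r fails at a, so □r is false at a.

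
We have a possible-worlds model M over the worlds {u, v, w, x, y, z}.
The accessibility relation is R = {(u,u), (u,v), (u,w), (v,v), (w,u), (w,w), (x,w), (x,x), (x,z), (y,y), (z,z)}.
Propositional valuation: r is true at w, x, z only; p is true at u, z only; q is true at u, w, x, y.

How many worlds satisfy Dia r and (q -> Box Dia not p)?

Recall that Box ψ holds at a world iff ψ holds at every accessible world, and Dia ψ holds iff ψ holds at some accessible world.
Let φ = Dia r and (q -> Box Dia not p). Evaluate φ at each world:
  u (successors {u, v, w}): φ is true.
  v (successors {v}): φ is false.
  w (successors {u, w}): φ is true.
  x (successors {w, x, z}): φ is false.
  y (successors {y}): φ is false.
  z (successors {z}): φ is true.
For instance, at w:
  At w: Dia r is true, q -> Box Dia not p is true, so Dia r and (q -> Box Dia not p) is true.
    At w: Dia r requires r at some successor in {u, w}.
      r holds at w, so Dia r is true at w.
    At w: q is true, Box Dia not p is true, so q -> Box Dia not p is true.
      At w: Box Dia not p requires Dia not p at every successor {u, w}.
        At u: Dia not p is true.
        At w: Dia not p is true.
      So Box Dia not p is true at w.
Satisfying worlds: {u, w, z}

3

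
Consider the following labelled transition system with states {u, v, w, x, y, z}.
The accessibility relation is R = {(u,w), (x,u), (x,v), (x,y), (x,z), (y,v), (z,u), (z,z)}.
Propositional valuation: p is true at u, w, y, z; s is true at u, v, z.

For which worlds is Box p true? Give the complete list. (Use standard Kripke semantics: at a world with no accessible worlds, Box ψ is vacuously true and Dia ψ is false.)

u, v, w, z

Let φ = Box p. Evaluate φ at each world:
  u (successors {w}): φ is true.
  v (successors ∅): φ is true.
  w (successors ∅): φ is true.
  x (successors {u, v, y, z}): φ is false.
  y (successors {v}): φ is false.
  z (successors {u, z}): φ is true.
For instance, at u:
  At u: Box p requires p at every successor {w}.
    At w: p is true.
  So Box p is true at u.
Satisfying worlds: {u, v, w, z}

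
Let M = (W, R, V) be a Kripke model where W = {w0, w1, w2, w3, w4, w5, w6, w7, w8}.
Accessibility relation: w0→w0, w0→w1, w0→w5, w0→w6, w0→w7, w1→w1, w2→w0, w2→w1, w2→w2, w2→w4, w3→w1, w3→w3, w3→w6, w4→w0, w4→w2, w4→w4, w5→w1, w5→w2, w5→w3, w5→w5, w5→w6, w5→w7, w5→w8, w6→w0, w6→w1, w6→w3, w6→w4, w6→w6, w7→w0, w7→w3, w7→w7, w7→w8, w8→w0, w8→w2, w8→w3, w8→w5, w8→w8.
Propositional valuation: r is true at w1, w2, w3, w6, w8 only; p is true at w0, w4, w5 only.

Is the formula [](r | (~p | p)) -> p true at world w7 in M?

At w7: [](r | (~p | p)) is true, p is false, so [](r | (~p | p)) -> p is false.
  At w7: [](r | (~p | p)) requires r | (~p | p) at every successor {w0, w3, w7, w8}.
    At w0: r | (~p | p) is true.
    At w3: r | (~p | p) is true.
    At w7: r | (~p | p) is true.
    At w8: r | (~p | p) is true.
  So [](r | (~p | p)) is true at w7.

No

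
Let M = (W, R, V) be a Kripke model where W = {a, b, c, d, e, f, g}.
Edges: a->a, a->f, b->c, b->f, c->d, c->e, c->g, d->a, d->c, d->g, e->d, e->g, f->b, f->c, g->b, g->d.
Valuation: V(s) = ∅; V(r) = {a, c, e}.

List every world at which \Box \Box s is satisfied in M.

none

Let φ = \Box \Box s. Evaluate φ at each world:
  a (successors {a, f}): φ is false.
  b (successors {c, f}): φ is false.
  c (successors {d, e, g}): φ is false.
  d (successors {a, c, g}): φ is false.
  e (successors {d, g}): φ is false.
  f (successors {b, c}): φ is false.
  g (successors {b, d}): φ is false.
For instance, at g:
  At g: \Box \Box s requires \Box s at every successor {b, d}.
    \Box s fails at b, so \Box \Box s is false at g.
      At b: \Box s requires s at every successor {c, f}.
        s fails at c, so \Box s is false at b.
Satisfying worlds: none.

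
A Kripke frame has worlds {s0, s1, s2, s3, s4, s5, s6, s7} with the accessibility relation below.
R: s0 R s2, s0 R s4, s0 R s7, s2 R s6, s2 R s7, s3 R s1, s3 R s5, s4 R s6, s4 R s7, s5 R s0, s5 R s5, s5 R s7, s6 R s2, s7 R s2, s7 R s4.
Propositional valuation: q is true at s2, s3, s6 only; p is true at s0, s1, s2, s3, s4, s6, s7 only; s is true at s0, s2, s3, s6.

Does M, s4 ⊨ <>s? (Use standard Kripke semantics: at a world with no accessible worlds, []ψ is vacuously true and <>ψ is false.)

At s4: <>s requires s at some successor in {s6, s7}.
  s holds at s6, so <>s is true at s4.

Yes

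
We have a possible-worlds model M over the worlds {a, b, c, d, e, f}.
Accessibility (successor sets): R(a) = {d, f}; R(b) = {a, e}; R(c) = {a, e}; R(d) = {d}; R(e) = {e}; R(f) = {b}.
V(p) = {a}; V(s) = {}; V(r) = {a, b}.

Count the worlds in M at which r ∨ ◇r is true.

Recall that ◇ψ holds at a world iff ψ holds at some accessible world.
Let φ = r ∨ ◇r. Evaluate φ at each world:
  a (successors {d, f}): φ is true.
  b (successors {a, e}): φ is true.
  c (successors {a, e}): φ is true.
  d (successors {d}): φ is false.
  e (successors {e}): φ is false.
  f (successors {b}): φ is true.
For instance, at a:
  At a: r is true, ◇r is false, so r ∨ ◇r is true.
    At a: ◇r requires r at some successor in {d, f}.
      At d: r is false.
      At f: r is false.
    So ◇r is false at a.
Satisfying worlds: {a, b, c, f}

4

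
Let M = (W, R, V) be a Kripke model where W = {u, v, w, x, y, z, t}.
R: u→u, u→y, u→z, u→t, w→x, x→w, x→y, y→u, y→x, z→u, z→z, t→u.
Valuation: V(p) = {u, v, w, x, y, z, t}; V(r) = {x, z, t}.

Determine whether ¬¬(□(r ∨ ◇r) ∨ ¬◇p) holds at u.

At u: ¬(□(r ∨ ◇r) ∨ ¬◇p) is false, so ¬¬(□(r ∨ ◇r) ∨ ¬◇p) is true.
  At u: □(r ∨ ◇r) ∨ ¬◇p is true, so ¬(□(r ∨ ◇r) ∨ ¬◇p) is false.
    At u: □(r ∨ ◇r) is true, ¬◇p is false, so □(r ∨ ◇r) ∨ ¬◇p is true.
      At u: □(r ∨ ◇r) requires r ∨ ◇r at every successor {u, y, z, t}.
        At u: r ∨ ◇r is true.
        At y: r ∨ ◇r is true.
        At z: r ∨ ◇r is true.
        At t: r ∨ ◇r is true.
      So □(r ∨ ◇r) is true at u.
      At u: ◇p is true, so ¬◇p is false.

Yes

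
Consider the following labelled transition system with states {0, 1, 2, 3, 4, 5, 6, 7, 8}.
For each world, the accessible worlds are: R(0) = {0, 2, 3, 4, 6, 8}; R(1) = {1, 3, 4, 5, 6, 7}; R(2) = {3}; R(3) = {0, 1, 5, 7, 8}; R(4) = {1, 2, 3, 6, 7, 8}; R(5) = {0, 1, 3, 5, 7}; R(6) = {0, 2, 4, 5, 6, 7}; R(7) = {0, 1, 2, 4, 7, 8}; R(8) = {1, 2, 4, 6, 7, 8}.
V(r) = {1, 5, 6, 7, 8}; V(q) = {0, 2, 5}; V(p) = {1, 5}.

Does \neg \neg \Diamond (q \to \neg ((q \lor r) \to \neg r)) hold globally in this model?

Yes

Let φ = \neg \neg \Diamond (q \to \neg ((q \lor r) \to \neg r)). Evaluate φ at each world:
  0 (successors {0, 2, 3, 4, 6, 8}): φ is true.
  1 (successors {1, 3, 4, 5, 6, 7}): φ is true.
  2 (successors {3}): φ is true.
  3 (successors {0, 1, 5, 7, 8}): φ is true.
  4 (successors {1, 2, 3, 6, 7, 8}): φ is true.
  5 (successors {0, 1, 3, 5, 7}): φ is true.
  6 (successors {0, 2, 4, 5, 6, 7}): φ is true.
  7 (successors {0, 1, 2, 4, 7, 8}): φ is true.
  8 (successors {1, 2, 4, 6, 7, 8}): φ is true.
For instance, at 8:
  At 8: \neg \Diamond (q \to \neg ((q \lor r) \to \neg r)) is false, so \neg \neg \Diamond (q \to \neg ((q \lor r) \to \neg r)) is true.
    At 8: \Diamond (q \to \neg ((q \lor r) \to \neg r)) is true, so \neg \Diamond (q \to \neg ((q \lor r) \to \neg r)) is false.
      At 8: \Diamond (q \to \neg ((q \lor r) \to \neg r)) requires q \to \neg ((q \lor r) \to \neg r) at some successor in {1, 2, 4, 6, 7, 8}.
        q \to \neg ((q \lor r) \to \neg r) holds at 1, so \Diamond (q \to \neg ((q \lor r) \to \neg r)) is true at 8.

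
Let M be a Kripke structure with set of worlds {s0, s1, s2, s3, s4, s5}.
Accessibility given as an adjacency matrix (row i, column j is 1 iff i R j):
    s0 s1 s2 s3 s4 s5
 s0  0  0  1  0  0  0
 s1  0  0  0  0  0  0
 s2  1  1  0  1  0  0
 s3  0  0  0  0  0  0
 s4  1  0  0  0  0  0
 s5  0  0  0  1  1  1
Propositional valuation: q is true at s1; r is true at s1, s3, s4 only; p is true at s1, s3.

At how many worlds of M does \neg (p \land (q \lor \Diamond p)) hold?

Let φ = \neg (p \land (q \lor \Diamond p)). Evaluate φ at each world:
  s0 (successors {s2}): φ is true.
  s1 (successors ∅): φ is false.
  s2 (successors {s0, s1, s3}): φ is true.
  s3 (successors ∅): φ is true.
  s4 (successors {s0}): φ is true.
  s5 (successors {s3, s4, s5}): φ is true.
For instance, at s2:
  At s2: p \land (q \lor \Diamond p) is false, so \neg (p \land (q \lor \Diamond p)) is true.
    At s2: p is false, q \lor \Diamond p is true, so p \land (q \lor \Diamond p) is false.
      At s2: q is false, \Diamond p is true, so q \lor \Diamond p is true.
Satisfying worlds: {s0, s2, s3, s4, s5}

5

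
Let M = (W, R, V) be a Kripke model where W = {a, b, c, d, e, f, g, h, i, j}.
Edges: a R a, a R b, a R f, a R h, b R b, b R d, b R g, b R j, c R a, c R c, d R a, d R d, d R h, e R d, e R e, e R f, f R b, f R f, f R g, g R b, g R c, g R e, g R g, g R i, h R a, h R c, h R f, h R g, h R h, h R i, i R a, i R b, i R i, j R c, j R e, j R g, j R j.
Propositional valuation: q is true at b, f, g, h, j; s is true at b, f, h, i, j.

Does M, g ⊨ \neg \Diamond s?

Recall that \Diamond ψ holds at a world iff ψ holds at some accessible world.
At g: \Diamond s is true, so \neg \Diamond s is false.
  At g: \Diamond s requires s at some successor in {b, c, e, g, i}.
    s holds at b, so \Diamond s is true at g.

No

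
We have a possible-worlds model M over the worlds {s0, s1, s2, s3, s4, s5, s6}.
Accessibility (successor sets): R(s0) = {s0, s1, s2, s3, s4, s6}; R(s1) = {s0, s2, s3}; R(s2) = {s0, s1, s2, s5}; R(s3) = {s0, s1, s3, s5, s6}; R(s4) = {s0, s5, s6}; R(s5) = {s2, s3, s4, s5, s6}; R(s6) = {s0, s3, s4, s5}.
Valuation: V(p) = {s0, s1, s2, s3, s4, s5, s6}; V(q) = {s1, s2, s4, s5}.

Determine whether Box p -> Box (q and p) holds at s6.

At s6: Box p is true, Box (q and p) is false, so Box p -> Box (q and p) is false.
  At s6: Box p requires p at every successor {s0, s3, s4, s5}.
    At s0: p is true.
    At s3: p is true.
    At s4: p is true.
    At s5: p is true.
  So Box p is true at s6.
  At s6: Box (q and p) requires q and p at every successor {s0, s3, s4, s5}.
    q and p fails at s0, so Box (q and p) is false at s6.

No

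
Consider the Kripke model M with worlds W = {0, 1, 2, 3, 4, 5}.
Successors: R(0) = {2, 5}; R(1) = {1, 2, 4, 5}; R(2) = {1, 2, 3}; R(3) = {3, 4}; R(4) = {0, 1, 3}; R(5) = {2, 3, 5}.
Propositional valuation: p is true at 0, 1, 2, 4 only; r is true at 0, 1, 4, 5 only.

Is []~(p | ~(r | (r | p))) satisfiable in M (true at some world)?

No

Let φ = []~(p | ~(r | (r | p))). Evaluate φ at each world:
  0 (successors {2, 5}): φ is false.
  1 (successors {1, 2, 4, 5}): φ is false.
  2 (successors {1, 2, 3}): φ is false.
  3 (successors {3, 4}): φ is false.
  4 (successors {0, 1, 3}): φ is false.
  5 (successors {2, 3, 5}): φ is false.
For instance, at 3:
  At 3: []~(p | ~(r | (r | p))) requires ~(p | ~(r | (r | p))) at every successor {3, 4}.
    ~(p | ~(r | (r | p))) fails at 3, so []~(p | ~(r | (r | p))) is false at 3.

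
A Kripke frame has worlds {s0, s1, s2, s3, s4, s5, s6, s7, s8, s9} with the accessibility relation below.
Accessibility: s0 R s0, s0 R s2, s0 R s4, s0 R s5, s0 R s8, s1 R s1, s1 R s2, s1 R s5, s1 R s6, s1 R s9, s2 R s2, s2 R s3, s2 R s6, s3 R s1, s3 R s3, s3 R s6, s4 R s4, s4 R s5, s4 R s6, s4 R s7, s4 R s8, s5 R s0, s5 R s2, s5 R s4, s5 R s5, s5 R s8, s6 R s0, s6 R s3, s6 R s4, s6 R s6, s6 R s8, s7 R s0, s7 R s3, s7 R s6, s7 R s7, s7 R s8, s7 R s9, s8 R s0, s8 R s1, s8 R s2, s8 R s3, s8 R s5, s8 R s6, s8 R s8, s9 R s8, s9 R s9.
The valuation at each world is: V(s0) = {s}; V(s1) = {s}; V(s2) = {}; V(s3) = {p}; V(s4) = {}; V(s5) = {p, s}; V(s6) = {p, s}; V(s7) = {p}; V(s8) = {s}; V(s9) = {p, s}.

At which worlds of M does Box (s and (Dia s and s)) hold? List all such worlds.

s9

Recall that Box ψ holds at a world iff ψ holds at every accessible world, and Dia ψ holds iff ψ holds at some accessible world.
Let φ = Box (s and (Dia s and s)). Evaluate φ at each world:
  s0 (successors {s0, s2, s4, s5, s8}): φ is false.
  s1 (successors {s1, s2, s5, s6, s9}): φ is false.
  s2 (successors {s2, s3, s6}): φ is false.
  s3 (successors {s1, s3, s6}): φ is false.
  s4 (successors {s4, s5, s6, s7, s8}): φ is false.
  s5 (successors {s0, s2, s4, s5, s8}): φ is false.
  s6 (successors {s0, s3, s4, s6, s8}): φ is false.
  s7 (successors {s0, s3, s6, s7, s8, s9}): φ is false.
  s8 (successors {s0, s1, s2, s3, s5, s6, s8}): φ is false.
  s9 (successors {s8, s9}): φ is true.
For instance, at s8:
  At s8: Box (s and (Dia s and s)) requires s and (Dia s and s) at every successor {s0, s1, s2, s3, s5, s6, s8}.
    s and (Dia s and s) fails at s2, so Box (s and (Dia s and s)) is false at s8.
      At s2: s is false, Dia s and s is false, so s and (Dia s and s) is false.
Satisfying worlds: {s9}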